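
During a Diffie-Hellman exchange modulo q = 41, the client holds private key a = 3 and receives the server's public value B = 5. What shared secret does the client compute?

2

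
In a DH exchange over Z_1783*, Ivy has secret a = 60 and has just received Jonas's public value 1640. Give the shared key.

1504

Shared key K = 1640^60 mod 1783.
1640^1 ≡ 1640 (mod 1783)
1640^2 = (1640^1)^2 ≡ 1640^2 = 2689600 ≡ 836 (mod 1783)
1640^4 = (1640^2)^2 ≡ 836^2 = 698896 ≡ 1743 (mod 1783)
1640^8 = (1640^4)^2 ≡ 1743^2 = 3038049 ≡ 1600 (mod 1783)
1640^16 = (1640^8)^2 ≡ 1600^2 = 2560000 ≡ 1395 (mod 1783)
1640^32 = (1640^16)^2 ≡ 1395^2 = 1946025 ≡ 772 (mod 1783)
1640^60 = 1640^32 · 1640^16 · 1640^8 · 1640^4 ≡ 772 · 1395 · 1600 · 1743 ≡ 1504 (mod 1783).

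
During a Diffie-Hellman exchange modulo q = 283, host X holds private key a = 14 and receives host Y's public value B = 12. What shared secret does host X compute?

135

Shared key K = 12^14 mod 283.
12^1 ≡ 12 (mod 283)
12^2 = (12^1)^2 ≡ 12^2 = 144 ≡ 144 (mod 283)
12^4 = (12^2)^2 ≡ 144^2 = 20736 ≡ 77 (mod 283)
12^8 = (12^4)^2 ≡ 77^2 = 5929 ≡ 269 (mod 283)
12^14 = 12^8 · 12^4 · 12^2 ≡ 269 · 77 · 144 ≡ 135 (mod 283).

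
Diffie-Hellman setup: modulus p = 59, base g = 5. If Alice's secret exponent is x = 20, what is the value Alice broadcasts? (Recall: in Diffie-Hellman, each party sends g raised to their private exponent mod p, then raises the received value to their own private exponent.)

Public value = 5^20 (mod 59).
5^1 ≡ 5 (mod 59)
5^2 = (5^1)^2 ≡ 5^2 = 25 ≡ 25 (mod 59)
5^4 = (5^2)^2 ≡ 25^2 = 625 ≡ 35 (mod 59)
5^8 = (5^4)^2 ≡ 35^2 = 1225 ≡ 45 (mod 59)
5^16 = (5^8)^2 ≡ 45^2 = 2025 ≡ 19 (mod 59)
5^20 = 5^16 · 5^4 ≡ 19 · 35 ≡ 16 (mod 59).

16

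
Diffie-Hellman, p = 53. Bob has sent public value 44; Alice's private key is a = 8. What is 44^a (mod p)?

15

Shared key K = 44^8 mod 53.
44^1 ≡ 44 (mod 53)
44^2 = (44^1)^2 ≡ 44^2 = 1936 ≡ 28 (mod 53)
44^4 = (44^2)^2 ≡ 28^2 = 784 ≡ 42 (mod 53)
44^8 = (44^4)^2 ≡ 42^2 = 1764 ≡ 15 (mod 53)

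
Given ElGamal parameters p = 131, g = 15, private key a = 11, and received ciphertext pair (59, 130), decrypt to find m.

Shared mask s = c₁^a mod p = 59^11 mod 131.
59^1 ≡ 59 (mod 131)
59^2 = (59^1)^2 ≡ 59^2 = 3481 ≡ 75 (mod 131)
59^4 = (59^2)^2 ≡ 75^2 = 5625 ≡ 123 (mod 131)
59^8 = (59^4)^2 ≡ 123^2 = 15129 ≡ 64 (mod 131)
59^11 = 59^8 · 59^2 · 59^1 ≡ 64 · 75 · 59 ≡ 109 (mod 131).
So s = 109; s⁻¹ ≡ 125 (mod 131).
m = c₂ · s⁻¹ mod 131 = 130 · 125 mod 131 = 6.

6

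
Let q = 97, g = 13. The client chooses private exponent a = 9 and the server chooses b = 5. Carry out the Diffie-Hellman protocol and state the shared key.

20

The client sends A = g^a mod q = 13^9 mod 97.
13^1 ≡ 13 (mod 97)
13^2 = (13^1)^2 ≡ 13^2 = 169 ≡ 72 (mod 97)
13^4 = (13^2)^2 ≡ 72^2 = 5184 ≡ 43 (mod 97)
13^8 = (13^4)^2 ≡ 43^2 = 1849 ≡ 6 (mod 97)
13^9 = 13^8 · 13^1 ≡ 6 · 13 ≡ 78 (mod 97).
So A = 78. The server then computes K = A^b mod q = 78^5 mod 97.
78^1 ≡ 78 (mod 97)
78^2 = (78^1)^2 ≡ 78^2 = 6084 ≡ 70 (mod 97)
78^4 = (78^2)^2 ≡ 70^2 = 4900 ≡ 50 (mod 97)
78^5 = 78^4 · 78^1 ≡ 50 · 78 ≡ 20 (mod 97).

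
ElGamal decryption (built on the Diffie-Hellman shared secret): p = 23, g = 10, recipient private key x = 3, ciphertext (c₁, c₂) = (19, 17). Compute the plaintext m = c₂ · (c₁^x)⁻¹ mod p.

8

Shared mask s = c₁^x mod p = 19^3 mod 23.
19^1 ≡ 19 (mod 23)
19^2 = (19^1)^2 ≡ 19^2 = 361 ≡ 16 (mod 23)
19^3 = 19^2 · 19^1 ≡ 16 · 19 ≡ 5 (mod 23).
So s = 5; s⁻¹ ≡ 14 (mod 23).
m = c₂ · s⁻¹ mod 23 = 17 · 14 mod 23 = 8.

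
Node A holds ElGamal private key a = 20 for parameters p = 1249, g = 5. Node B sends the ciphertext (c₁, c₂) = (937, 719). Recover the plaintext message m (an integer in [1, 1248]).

596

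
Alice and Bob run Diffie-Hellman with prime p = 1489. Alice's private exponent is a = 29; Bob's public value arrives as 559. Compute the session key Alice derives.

Shared key K = 559^29 mod 1489.
559^1 ≡ 559 (mod 1489)
559^2 = (559^1)^2 ≡ 559^2 = 312481 ≡ 1280 (mod 1489)
559^4 = (559^2)^2 ≡ 1280^2 = 1638400 ≡ 500 (mod 1489)
559^8 = (559^4)^2 ≡ 500^2 = 250000 ≡ 1337 (mod 1489)
559^16 = (559^8)^2 ≡ 1337^2 = 1787569 ≡ 769 (mod 1489)
559^29 = 559^16 · 559^8 · 559^4 · 559^1 ≡ 769 · 1337 · 500 · 559 ≡ 648 (mod 1489).

648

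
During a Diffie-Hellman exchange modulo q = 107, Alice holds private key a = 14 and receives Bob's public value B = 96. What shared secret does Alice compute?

Shared key K = 96^14 mod 107.
96^1 ≡ 96 (mod 107)
96^2 = (96^1)^2 ≡ 96^2 = 9216 ≡ 14 (mod 107)
96^4 = (96^2)^2 ≡ 14^2 = 196 ≡ 89 (mod 107)
96^8 = (96^4)^2 ≡ 89^2 = 7921 ≡ 3 (mod 107)
96^14 = 96^8 · 96^4 · 96^2 ≡ 3 · 89 · 14 ≡ 100 (mod 107).

100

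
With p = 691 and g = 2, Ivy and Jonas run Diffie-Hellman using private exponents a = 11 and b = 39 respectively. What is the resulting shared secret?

Jonas sends B = g^b mod p = 2^39 mod 691.
2^1 ≡ 2 (mod 691)
2^2 = (2^1)^2 ≡ 2^2 = 4 ≡ 4 (mod 691)
2^4 = (2^2)^2 ≡ 4^2 = 16 ≡ 16 (mod 691)
2^8 = (2^4)^2 ≡ 16^2 = 256 ≡ 256 (mod 691)
2^16 = (2^8)^2 ≡ 256^2 = 65536 ≡ 582 (mod 691)
2^32 = (2^16)^2 ≡ 582^2 = 338724 ≡ 134 (mod 691)
2^39 = 2^32 · 2^4 · 2^2 · 2^1 ≡ 134 · 16 · 4 · 2 ≡ 568 (mod 691).
So B = 568. Ivy then computes K = B^a mod p = 568^11 mod 691.
568^1 ≡ 568 (mod 691)
568^2 = (568^1)^2 ≡ 568^2 = 322624 ≡ 618 (mod 691)
568^4 = (568^2)^2 ≡ 618^2 = 381924 ≡ 492 (mod 691)
568^8 = (568^4)^2 ≡ 492^2 = 242064 ≡ 214 (mod 691)
568^11 = 568^8 · 568^2 · 568^1 ≡ 214 · 618 · 568 ≡ 526 (mod 691).

526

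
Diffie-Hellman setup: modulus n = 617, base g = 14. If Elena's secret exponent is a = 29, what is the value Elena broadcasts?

Public value = 14^29 (mod 617).
14^1 ≡ 14 (mod 617)
14^2 = (14^1)^2 ≡ 14^2 = 196 ≡ 196 (mod 617)
14^4 = (14^2)^2 ≡ 196^2 = 38416 ≡ 162 (mod 617)
14^8 = (14^4)^2 ≡ 162^2 = 26244 ≡ 330 (mod 617)
14^16 = (14^8)^2 ≡ 330^2 = 108900 ≡ 308 (mod 617)
14^29 = 14^16 · 14^8 · 14^4 · 14^1 ≡ 308 · 330 · 162 · 14 ≡ 299 (mod 617).

299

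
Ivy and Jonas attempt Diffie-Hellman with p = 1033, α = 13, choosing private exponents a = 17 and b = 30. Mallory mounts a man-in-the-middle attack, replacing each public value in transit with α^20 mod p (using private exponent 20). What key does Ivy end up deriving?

527

Ivy receives Mallory's public value M = 13^20 mod 1033 instead of the honest one.
13^1 ≡ 13 (mod 1033)
13^2 = (13^1)^2 ≡ 13^2 = 169 ≡ 169 (mod 1033)
13^4 = (13^2)^2 ≡ 169^2 = 28561 ≡ 670 (mod 1033)
13^8 = (13^4)^2 ≡ 670^2 = 448900 ≡ 578 (mod 1033)
13^16 = (13^8)^2 ≡ 578^2 = 334084 ≡ 425 (mod 1033)
13^20 = 13^16 · 13^4 ≡ 425 · 670 ≡ 675 (mod 1033).
So M = 675. Ivy computes K = M^17 mod 1033.
675^1 ≡ 675 (mod 1033)
675^2 = (675^1)^2 ≡ 675^2 = 455625 ≡ 72 (mod 1033)
675^4 = (675^2)^2 ≡ 72^2 = 5184 ≡ 19 (mod 1033)
675^8 = (675^4)^2 ≡ 19^2 = 361 ≡ 361 (mod 1033)
675^16 = (675^8)^2 ≡ 361^2 = 130321 ≡ 163 (mod 1033)
675^17 = 675^16 · 675^1 ≡ 163 · 675 ≡ 527 (mod 1033).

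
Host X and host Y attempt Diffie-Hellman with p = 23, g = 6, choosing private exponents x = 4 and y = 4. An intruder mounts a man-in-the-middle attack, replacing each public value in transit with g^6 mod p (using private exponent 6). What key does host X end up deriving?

13

Host X receives an intruder's public value M = 6^6 mod 23 instead of the honest one.
6^1 ≡ 6 (mod 23)
6^2 = (6^1)^2 ≡ 6^2 = 36 ≡ 13 (mod 23)
6^4 = (6^2)^2 ≡ 13^2 = 169 ≡ 8 (mod 23)
6^6 = 6^4 · 6^2 ≡ 8 · 13 ≡ 12 (mod 23).
So M = 12. Host X computes K = M^4 mod 23.
12^1 ≡ 12 (mod 23)
12^2 = (12^1)^2 ≡ 12^2 = 144 ≡ 6 (mod 23)
12^4 = (12^2)^2 ≡ 6^2 = 36 ≡ 13 (mod 23)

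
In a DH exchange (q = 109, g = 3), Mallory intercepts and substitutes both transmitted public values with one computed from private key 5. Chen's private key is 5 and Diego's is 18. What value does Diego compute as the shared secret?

63

Diego receives Mallory's public value M = 3^5 mod 109 instead of the honest one.
3^1 ≡ 3 (mod 109)
3^2 = (3^1)^2 ≡ 3^2 = 9 ≡ 9 (mod 109)
3^4 = (3^2)^2 ≡ 9^2 = 81 ≡ 81 (mod 109)
3^5 = 3^4 · 3^1 ≡ 81 · 3 ≡ 25 (mod 109).
So M = 25. Diego computes K = M^18 mod 109.
25^1 ≡ 25 (mod 109)
25^2 = (25^1)^2 ≡ 25^2 = 625 ≡ 80 (mod 109)
25^4 = (25^2)^2 ≡ 80^2 = 6400 ≡ 78 (mod 109)
25^8 = (25^4)^2 ≡ 78^2 = 6084 ≡ 89 (mod 109)
25^16 = (25^8)^2 ≡ 89^2 = 7921 ≡ 73 (mod 109)
25^18 = 25^16 · 25^2 ≡ 73 · 80 ≡ 63 (mod 109).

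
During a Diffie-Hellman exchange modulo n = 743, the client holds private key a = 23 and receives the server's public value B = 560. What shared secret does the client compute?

383

Shared key K = 560^23 mod 743.
560^1 ≡ 560 (mod 743)
560^2 = (560^1)^2 ≡ 560^2 = 313600 ≡ 54 (mod 743)
560^4 = (560^2)^2 ≡ 54^2 = 2916 ≡ 687 (mod 743)
560^8 = (560^4)^2 ≡ 687^2 = 471969 ≡ 164 (mod 743)
560^16 = (560^8)^2 ≡ 164^2 = 26896 ≡ 148 (mod 743)
560^23 = 560^16 · 560^4 · 560^2 · 560^1 ≡ 148 · 687 · 54 · 560 ≡ 383 (mod 743).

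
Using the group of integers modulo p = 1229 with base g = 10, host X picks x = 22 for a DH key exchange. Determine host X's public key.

Public value = 10^22 (mod 1229).
10^1 ≡ 10 (mod 1229)
10^2 = (10^1)^2 ≡ 10^2 = 100 ≡ 100 (mod 1229)
10^4 = (10^2)^2 ≡ 100^2 = 10000 ≡ 168 (mod 1229)
10^8 = (10^4)^2 ≡ 168^2 = 28224 ≡ 1186 (mod 1229)
10^16 = (10^8)^2 ≡ 1186^2 = 1406596 ≡ 620 (mod 1229)
10^22 = 10^16 · 10^4 · 10^2 ≡ 620 · 168 · 100 ≡ 225 (mod 1229).

225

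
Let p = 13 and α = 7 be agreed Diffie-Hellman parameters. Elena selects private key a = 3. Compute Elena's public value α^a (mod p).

Public value = 7^3 (mod 13).
7^1 ≡ 7 (mod 13)
7^2 = (7^1)^2 ≡ 7^2 = 49 ≡ 10 (mod 13)
7^3 = 7^2 · 7^1 ≡ 10 · 7 ≡ 5 (mod 13).

5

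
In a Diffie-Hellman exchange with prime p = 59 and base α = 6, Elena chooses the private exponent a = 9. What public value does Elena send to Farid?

Public value = 6^9 mod 59.
6^1 ≡ 6 (mod 59)
6^2 = (6^1)^2 ≡ 6^2 = 36 ≡ 36 (mod 59)
6^4 = (6^2)^2 ≡ 36^2 = 1296 ≡ 57 (mod 59)
6^8 = (6^4)^2 ≡ 57^2 = 3249 ≡ 4 (mod 59)
6^9 = 6^8 · 6^1 ≡ 4 · 6 ≡ 24 (mod 59).

24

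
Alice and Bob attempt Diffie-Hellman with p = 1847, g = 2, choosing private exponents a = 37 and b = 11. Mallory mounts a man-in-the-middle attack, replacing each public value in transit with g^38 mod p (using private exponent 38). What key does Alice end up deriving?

392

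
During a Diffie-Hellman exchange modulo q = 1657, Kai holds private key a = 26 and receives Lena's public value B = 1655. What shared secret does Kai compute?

364

Shared key K = 1655^26 mod 1657.
1655^1 ≡ 1655 (mod 1657)
1655^2 = (1655^1)^2 ≡ 1655^2 = 2739025 ≡ 4 (mod 1657)
1655^4 = (1655^2)^2 ≡ 4^2 = 16 ≡ 16 (mod 1657)
1655^8 = (1655^4)^2 ≡ 16^2 = 256 ≡ 256 (mod 1657)
1655^16 = (1655^8)^2 ≡ 256^2 = 65536 ≡ 913 (mod 1657)
1655^26 = 1655^16 · 1655^8 · 1655^2 ≡ 913 · 256 · 4 ≡ 364 (mod 1657).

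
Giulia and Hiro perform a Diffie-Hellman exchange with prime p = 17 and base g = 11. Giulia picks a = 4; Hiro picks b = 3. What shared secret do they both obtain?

Giulia sends A = g^a mod p = 11^4 mod 17.
11^1 ≡ 11 (mod 17)
11^2 = (11^1)^2 ≡ 11^2 = 121 ≡ 2 (mod 17)
11^4 = (11^2)^2 ≡ 2^2 = 4 ≡ 4 (mod 17)
So A = 4. Hiro then computes K = A^b mod p = 4^3 mod 17.
4^1 ≡ 4 (mod 17)
4^2 = (4^1)^2 ≡ 4^2 = 16 ≡ 16 (mod 17)
4^3 = 4^2 · 4^1 ≡ 16 · 4 ≡ 13 (mod 17).

13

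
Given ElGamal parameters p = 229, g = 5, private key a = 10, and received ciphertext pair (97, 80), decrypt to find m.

Shared mask s = c₁^a mod p = 97^10 mod 229.
97^1 ≡ 97 (mod 229)
97^2 = (97^1)^2 ≡ 97^2 = 9409 ≡ 20 (mod 229)
97^4 = (97^2)^2 ≡ 20^2 = 400 ≡ 171 (mod 229)
97^8 = (97^4)^2 ≡ 171^2 = 29241 ≡ 158 (mod 229)
97^10 = 97^8 · 97^2 ≡ 158 · 20 ≡ 183 (mod 229).
So s = 183; s⁻¹ ≡ 224 (mod 229).
m = c₂ · s⁻¹ mod 229 = 80 · 224 mod 229 = 58.

58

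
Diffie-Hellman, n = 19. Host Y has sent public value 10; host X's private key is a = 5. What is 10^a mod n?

Shared key K = 10^5 mod 19.
10^1 ≡ 10 (mod 19)
10^2 = (10^1)^2 ≡ 10^2 = 100 ≡ 5 (mod 19)
10^4 = (10^2)^2 ≡ 5^2 = 25 ≡ 6 (mod 19)
10^5 = 10^4 · 10^1 ≡ 6 · 10 ≡ 3 (mod 19).

3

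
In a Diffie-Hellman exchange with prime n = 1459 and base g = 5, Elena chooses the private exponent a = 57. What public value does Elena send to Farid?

Public value = 5^57 (mod 1459).
5^1 ≡ 5 (mod 1459)
5^2 = (5^1)^2 ≡ 5^2 = 25 ≡ 25 (mod 1459)
5^4 = (5^2)^2 ≡ 25^2 = 625 ≡ 625 (mod 1459)
5^8 = (5^4)^2 ≡ 625^2 = 390625 ≡ 1072 (mod 1459)
5^16 = (5^8)^2 ≡ 1072^2 = 1149184 ≡ 951 (mod 1459)
5^32 = (5^16)^2 ≡ 951^2 = 904401 ≡ 1280 (mod 1459)
5^57 = 5^32 · 5^16 · 5^8 · 5^1 ≡ 1280 · 951 · 1072 · 5 ≡ 521 (mod 1459).

521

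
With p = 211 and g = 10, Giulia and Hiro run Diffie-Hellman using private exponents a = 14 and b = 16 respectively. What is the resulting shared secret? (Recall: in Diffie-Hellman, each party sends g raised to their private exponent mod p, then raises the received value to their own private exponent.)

Giulia sends A = g^a mod p = 10^14 mod 211.
10^1 ≡ 10 (mod 211)
10^2 = (10^1)^2 ≡ 10^2 = 100 ≡ 100 (mod 211)
10^4 = (10^2)^2 ≡ 100^2 = 10000 ≡ 83 (mod 211)
10^8 = (10^4)^2 ≡ 83^2 = 6889 ≡ 137 (mod 211)
10^14 = 10^8 · 10^4 · 10^2 ≡ 137 · 83 · 100 ≡ 21 (mod 211).
So A = 21. Hiro then computes K = A^b mod p = 21^16 mod 211.
21^1 ≡ 21 (mod 211)
21^2 = (21^1)^2 ≡ 21^2 = 441 ≡ 19 (mod 211)
21^4 = (21^2)^2 ≡ 19^2 = 361 ≡ 150 (mod 211)
21^8 = (21^4)^2 ≡ 150^2 = 22500 ≡ 134 (mod 211)
21^16 = (21^8)^2 ≡ 134^2 = 17956 ≡ 21 (mod 211)

21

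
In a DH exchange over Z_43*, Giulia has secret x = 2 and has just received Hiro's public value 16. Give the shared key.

41

Shared key K = 16^2 mod 43.
16^1 ≡ 16 (mod 43)
16^2 = (16^1)^2 ≡ 16^2 = 256 ≡ 41 (mod 43)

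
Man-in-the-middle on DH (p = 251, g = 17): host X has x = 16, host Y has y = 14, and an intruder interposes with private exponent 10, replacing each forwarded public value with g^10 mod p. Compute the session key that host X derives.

51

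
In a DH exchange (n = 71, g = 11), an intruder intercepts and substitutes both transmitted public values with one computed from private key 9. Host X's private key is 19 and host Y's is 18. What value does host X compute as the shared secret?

52

Host X receives an intruder's public value M = 11^9 mod 71 instead of the honest one.
11^1 ≡ 11 (mod 71)
11^2 = (11^1)^2 ≡ 11^2 = 121 ≡ 50 (mod 71)
11^4 = (11^2)^2 ≡ 50^2 = 2500 ≡ 15 (mod 71)
11^8 = (11^4)^2 ≡ 15^2 = 225 ≡ 12 (mod 71)
11^9 = 11^8 · 11^1 ≡ 12 · 11 ≡ 61 (mod 71).
So M = 61. Host X computes K = M^19 mod 71.
61^1 ≡ 61 (mod 71)
61^2 = (61^1)^2 ≡ 61^2 = 3721 ≡ 29 (mod 71)
61^4 = (61^2)^2 ≡ 29^2 = 841 ≡ 60 (mod 71)
61^8 = (61^4)^2 ≡ 60^2 = 3600 ≡ 50 (mod 71)
61^16 = (61^8)^2 ≡ 50^2 = 2500 ≡ 15 (mod 71)
61^19 = 61^16 · 61^2 · 61^1 ≡ 15 · 29 · 61 ≡ 52 (mod 71).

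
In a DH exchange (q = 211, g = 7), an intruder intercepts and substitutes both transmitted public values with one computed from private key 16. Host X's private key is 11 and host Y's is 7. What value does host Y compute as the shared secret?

201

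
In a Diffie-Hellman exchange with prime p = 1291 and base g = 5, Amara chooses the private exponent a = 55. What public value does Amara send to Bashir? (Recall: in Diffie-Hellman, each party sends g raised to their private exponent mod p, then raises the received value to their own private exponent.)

30

Public value = 5^55 (mod 1291).
5^1 ≡ 5 (mod 1291)
5^2 = (5^1)^2 ≡ 5^2 = 25 ≡ 25 (mod 1291)
5^4 = (5^2)^2 ≡ 25^2 = 625 ≡ 625 (mod 1291)
5^8 = (5^4)^2 ≡ 625^2 = 390625 ≡ 743 (mod 1291)
5^16 = (5^8)^2 ≡ 743^2 = 552049 ≡ 792 (mod 1291)
5^32 = (5^16)^2 ≡ 792^2 = 627264 ≡ 1129 (mod 1291)
5^55 = 5^32 · 5^16 · 5^4 · 5^2 · 5^1 ≡ 1129 · 792 · 625 · 25 · 5 ≡ 30 (mod 1291).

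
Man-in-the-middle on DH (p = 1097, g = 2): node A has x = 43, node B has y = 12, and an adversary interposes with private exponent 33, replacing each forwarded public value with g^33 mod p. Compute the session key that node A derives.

Node A receives an adversary's public value M = 2^33 mod 1097 instead of the honest one.
2^1 ≡ 2 (mod 1097)
2^2 = (2^1)^2 ≡ 2^2 = 4 ≡ 4 (mod 1097)
2^4 = (2^2)^2 ≡ 4^2 = 16 ≡ 16 (mod 1097)
2^8 = (2^4)^2 ≡ 16^2 = 256 ≡ 256 (mod 1097)
2^16 = (2^8)^2 ≡ 256^2 = 65536 ≡ 813 (mod 1097)
2^32 = (2^16)^2 ≡ 813^2 = 660969 ≡ 575 (mod 1097)
2^33 = 2^32 · 2^1 ≡ 575 · 2 ≡ 53 (mod 1097).
So M = 53. Node A computes K = M^43 mod 1097.
53^1 ≡ 53 (mod 1097)
53^2 = (53^1)^2 ≡ 53^2 = 2809 ≡ 615 (mod 1097)
53^4 = (53^2)^2 ≡ 615^2 = 378225 ≡ 857 (mod 1097)
53^8 = (53^4)^2 ≡ 857^2 = 734449 ≡ 556 (mod 1097)
53^16 = (53^8)^2 ≡ 556^2 = 309136 ≡ 879 (mod 1097)
53^32 = (53^16)^2 ≡ 879^2 = 772641 ≡ 353 (mod 1097)
53^43 = 53^32 · 53^8 · 53^2 · 53^1 ≡ 353 · 556 · 615 · 53 ≡ 306 (mod 1097).

306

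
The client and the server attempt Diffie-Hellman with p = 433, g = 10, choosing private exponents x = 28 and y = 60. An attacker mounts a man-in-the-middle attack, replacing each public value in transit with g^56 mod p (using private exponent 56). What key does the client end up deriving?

The client receives an attacker's public value M = 10^56 mod 433 instead of the honest one.
10^1 ≡ 10 (mod 433)
10^2 = (10^1)^2 ≡ 10^2 = 100 ≡ 100 (mod 433)
10^4 = (10^2)^2 ≡ 100^2 = 10000 ≡ 41 (mod 433)
10^8 = (10^4)^2 ≡ 41^2 = 1681 ≡ 382 (mod 433)
10^16 = (10^8)^2 ≡ 382^2 = 145924 ≡ 3 (mod 433)
10^32 = (10^16)^2 ≡ 3^2 = 9 ≡ 9 (mod 433)
10^56 = 10^32 · 10^16 · 10^8 ≡ 9 · 3 · 382 ≡ 355 (mod 433).
So M = 355. The client computes K = M^28 mod 433.
355^1 ≡ 355 (mod 433)
355^2 = (355^1)^2 ≡ 355^2 = 126025 ≡ 22 (mod 433)
355^4 = (355^2)^2 ≡ 22^2 = 484 ≡ 51 (mod 433)
355^8 = (355^4)^2 ≡ 51^2 = 2601 ≡ 3 (mod 433)
355^16 = (355^8)^2 ≡ 3^2 = 9 ≡ 9 (mod 433)
355^28 = 355^16 · 355^8 · 355^4 ≡ 9 · 3 · 51 ≡ 78 (mod 433).

78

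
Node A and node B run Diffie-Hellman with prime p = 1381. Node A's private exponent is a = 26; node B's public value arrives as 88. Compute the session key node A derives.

923

Shared key K = 88^26 mod 1381.
88^1 ≡ 88 (mod 1381)
88^2 = (88^1)^2 ≡ 88^2 = 7744 ≡ 839 (mod 1381)
88^4 = (88^2)^2 ≡ 839^2 = 703921 ≡ 992 (mod 1381)
88^8 = (88^4)^2 ≡ 992^2 = 984064 ≡ 792 (mod 1381)
88^16 = (88^8)^2 ≡ 792^2 = 627264 ≡ 290 (mod 1381)
88^26 = 88^16 · 88^8 · 88^2 ≡ 290 · 792 · 839 ≡ 923 (mod 1381).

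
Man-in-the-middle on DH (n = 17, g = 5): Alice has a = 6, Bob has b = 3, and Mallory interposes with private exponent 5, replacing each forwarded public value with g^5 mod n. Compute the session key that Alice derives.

15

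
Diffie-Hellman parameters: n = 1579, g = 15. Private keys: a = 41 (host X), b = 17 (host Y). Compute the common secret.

Host Y sends B = g^b mod n = 15^17 mod 1579.
15^1 ≡ 15 (mod 1579)
15^2 = (15^1)^2 ≡ 15^2 = 225 ≡ 225 (mod 1579)
15^4 = (15^2)^2 ≡ 225^2 = 50625 ≡ 97 (mod 1579)
15^8 = (15^4)^2 ≡ 97^2 = 9409 ≡ 1514 (mod 1579)
15^16 = (15^8)^2 ≡ 1514^2 = 2292196 ≡ 1067 (mod 1579)
15^17 = 15^16 · 15^1 ≡ 1067 · 15 ≡ 215 (mod 1579).
So B = 215. Host X then computes K = B^a mod n = 215^41 mod 1579.
215^1 ≡ 215 (mod 1579)
215^2 = (215^1)^2 ≡ 215^2 = 46225 ≡ 434 (mod 1579)
215^4 = (215^2)^2 ≡ 434^2 = 188356 ≡ 455 (mod 1579)
215^8 = (215^4)^2 ≡ 455^2 = 207025 ≡ 176 (mod 1579)
215^16 = (215^8)^2 ≡ 176^2 = 30976 ≡ 975 (mod 1579)
215^32 = (215^16)^2 ≡ 975^2 = 950625 ≡ 67 (mod 1579)
215^41 = 215^32 · 215^8 · 215^1 ≡ 67 · 176 · 215 ≡ 985 (mod 1579).

985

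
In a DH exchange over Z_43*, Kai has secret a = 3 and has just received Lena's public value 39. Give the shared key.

Shared key K = 39^3 mod 43.
39^1 ≡ 39 (mod 43)
39^2 = (39^1)^2 ≡ 39^2 = 1521 ≡ 16 (mod 43)
39^3 = 39^2 · 39^1 ≡ 16 · 39 ≡ 22 (mod 43).

22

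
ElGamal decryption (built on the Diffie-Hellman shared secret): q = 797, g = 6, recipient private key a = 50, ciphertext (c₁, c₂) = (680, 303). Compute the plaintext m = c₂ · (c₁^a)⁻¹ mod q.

169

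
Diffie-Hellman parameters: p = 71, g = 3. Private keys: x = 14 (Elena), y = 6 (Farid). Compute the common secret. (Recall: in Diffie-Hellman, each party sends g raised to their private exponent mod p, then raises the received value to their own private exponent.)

54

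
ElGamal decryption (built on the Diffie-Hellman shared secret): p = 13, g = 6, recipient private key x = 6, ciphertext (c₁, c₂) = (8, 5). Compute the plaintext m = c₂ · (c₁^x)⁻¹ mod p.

Shared mask s = c₁^x mod p = 8^6 mod 13.
8^1 ≡ 8 (mod 13)
8^2 = (8^1)^2 ≡ 8^2 = 64 ≡ 12 (mod 13)
8^4 = (8^2)^2 ≡ 12^2 = 144 ≡ 1 (mod 13)
8^6 = 8^4 · 8^2 ≡ 1 · 12 ≡ 12 (mod 13).
So s = 12; s⁻¹ ≡ 12 (mod 13).
m = c₂ · s⁻¹ mod 13 = 5 · 12 mod 13 = 8.

8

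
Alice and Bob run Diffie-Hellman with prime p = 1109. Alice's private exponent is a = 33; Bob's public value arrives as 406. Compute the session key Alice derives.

247

Shared key K = 406^33 mod 1109.
406^1 ≡ 406 (mod 1109)
406^2 = (406^1)^2 ≡ 406^2 = 164836 ≡ 704 (mod 1109)
406^4 = (406^2)^2 ≡ 704^2 = 495616 ≡ 1002 (mod 1109)
406^8 = (406^4)^2 ≡ 1002^2 = 1004004 ≡ 359 (mod 1109)
406^16 = (406^8)^2 ≡ 359^2 = 128881 ≡ 237 (mod 1109)
406^32 = (406^16)^2 ≡ 237^2 = 56169 ≡ 719 (mod 1109)
406^33 = 406^32 · 406^1 ≡ 719 · 406 ≡ 247 (mod 1109).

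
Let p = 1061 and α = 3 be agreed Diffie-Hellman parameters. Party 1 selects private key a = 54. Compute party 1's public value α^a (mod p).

805

Public value = 3^54 (mod 1061).
3^1 ≡ 3 (mod 1061)
3^2 = (3^1)^2 ≡ 3^2 = 9 ≡ 9 (mod 1061)
3^4 = (3^2)^2 ≡ 9^2 = 81 ≡ 81 (mod 1061)
3^8 = (3^4)^2 ≡ 81^2 = 6561 ≡ 195 (mod 1061)
3^16 = (3^8)^2 ≡ 195^2 = 38025 ≡ 890 (mod 1061)
3^32 = (3^16)^2 ≡ 890^2 = 792100 ≡ 594 (mod 1061)
3^54 = 3^32 · 3^16 · 3^4 · 3^2 ≡ 594 · 890 · 81 · 9 ≡ 805 (mod 1061).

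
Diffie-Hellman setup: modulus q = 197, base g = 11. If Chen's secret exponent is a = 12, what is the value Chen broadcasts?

54

Public value = 11^12 (mod 197).
11^1 ≡ 11 (mod 197)
11^2 = (11^1)^2 ≡ 11^2 = 121 ≡ 121 (mod 197)
11^4 = (11^2)^2 ≡ 121^2 = 14641 ≡ 63 (mod 197)
11^8 = (11^4)^2 ≡ 63^2 = 3969 ≡ 29 (mod 197)
11^12 = 11^8 · 11^4 ≡ 29 · 63 ≡ 54 (mod 197).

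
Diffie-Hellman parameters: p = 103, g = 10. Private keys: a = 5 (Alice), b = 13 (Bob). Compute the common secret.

Alice sends A = g^a mod p = 10^5 mod 103.
10^1 ≡ 10 (mod 103)
10^2 = (10^1)^2 ≡ 10^2 = 100 ≡ 100 (mod 103)
10^4 = (10^2)^2 ≡ 100^2 = 10000 ≡ 9 (mod 103)
10^5 = 10^4 · 10^1 ≡ 9 · 10 ≡ 90 (mod 103).
So A = 90. Bob then computes K = A^b mod p = 90^13 mod 103.
90^1 ≡ 90 (mod 103)
90^2 = (90^1)^2 ≡ 90^2 = 8100 ≡ 66 (mod 103)
90^4 = (90^2)^2 ≡ 66^2 = 4356 ≡ 30 (mod 103)
90^8 = (90^4)^2 ≡ 30^2 = 900 ≡ 76 (mod 103)
90^13 = 90^8 · 90^4 · 90^1 ≡ 76 · 30 · 90 ≡ 24 (mod 103).

24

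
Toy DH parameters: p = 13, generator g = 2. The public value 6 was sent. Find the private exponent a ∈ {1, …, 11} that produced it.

5

Try successive powers of 2 modulo 13:
2^1 ≡ 2
2^2 ≡ 4
2^3 ≡ 8
2^4 ≡ 3
2^5 ≡ 6
Found: a = 5.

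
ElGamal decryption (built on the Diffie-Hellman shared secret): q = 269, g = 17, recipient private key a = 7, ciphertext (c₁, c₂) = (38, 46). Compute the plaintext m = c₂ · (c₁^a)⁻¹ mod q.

Shared mask s = c₁^a mod q = 38^7 mod 269.
38^1 ≡ 38 (mod 269)
38^2 = (38^1)^2 ≡ 38^2 = 1444 ≡ 99 (mod 269)
38^4 = (38^2)^2 ≡ 99^2 = 9801 ≡ 117 (mod 269)
38^7 = 38^4 · 38^2 · 38^1 ≡ 117 · 99 · 38 ≡ 70 (mod 269).
So s = 70; s⁻¹ ≡ 196 (mod 269).
m = c₂ · s⁻¹ mod 269 = 46 · 196 mod 269 = 139.

139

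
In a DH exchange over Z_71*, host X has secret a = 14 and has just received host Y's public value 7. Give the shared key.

54

Shared key K = 7^14 mod 71.
7^1 ≡ 7 (mod 71)
7^2 = (7^1)^2 ≡ 7^2 = 49 ≡ 49 (mod 71)
7^4 = (7^2)^2 ≡ 49^2 = 2401 ≡ 58 (mod 71)
7^8 = (7^4)^2 ≡ 58^2 = 3364 ≡ 27 (mod 71)
7^14 = 7^8 · 7^4 · 7^2 ≡ 27 · 58 · 49 ≡ 54 (mod 71).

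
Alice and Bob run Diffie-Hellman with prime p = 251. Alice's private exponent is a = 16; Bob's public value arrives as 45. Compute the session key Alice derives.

Shared key K = 45^16 mod 251.
45^1 ≡ 45 (mod 251)
45^2 = (45^1)^2 ≡ 45^2 = 2025 ≡ 17 (mod 251)
45^4 = (45^2)^2 ≡ 17^2 = 289 ≡ 38 (mod 251)
45^8 = (45^4)^2 ≡ 38^2 = 1444 ≡ 189 (mod 251)
45^16 = (45^8)^2 ≡ 189^2 = 35721 ≡ 79 (mod 251)

79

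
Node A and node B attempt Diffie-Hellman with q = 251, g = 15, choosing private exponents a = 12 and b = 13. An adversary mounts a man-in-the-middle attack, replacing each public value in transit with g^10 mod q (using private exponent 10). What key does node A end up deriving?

Node A receives an adversary's public value M = 15^10 mod 251 instead of the honest one.
15^1 ≡ 15 (mod 251)
15^2 = (15^1)^2 ≡ 15^2 = 225 ≡ 225 (mod 251)
15^4 = (15^2)^2 ≡ 225^2 = 50625 ≡ 174 (mod 251)
15^8 = (15^4)^2 ≡ 174^2 = 30276 ≡ 156 (mod 251)
15^10 = 15^8 · 15^2 ≡ 156 · 225 ≡ 211 (mod 251).
So M = 211. Node A computes K = M^12 mod 251.
211^1 ≡ 211 (mod 251)
211^2 = (211^1)^2 ≡ 211^2 = 44521 ≡ 94 (mod 251)
211^4 = (211^2)^2 ≡ 94^2 = 8836 ≡ 51 (mod 251)
211^8 = (211^4)^2 ≡ 51^2 = 2601 ≡ 91 (mod 251)
211^12 = 211^8 · 211^4 ≡ 91 · 51 ≡ 123 (mod 251).

123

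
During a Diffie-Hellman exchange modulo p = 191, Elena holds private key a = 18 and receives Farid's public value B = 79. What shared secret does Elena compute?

Shared key K = 79^18 mod 191.
79^1 ≡ 79 (mod 191)
79^2 = (79^1)^2 ≡ 79^2 = 6241 ≡ 129 (mod 191)
79^4 = (79^2)^2 ≡ 129^2 = 16641 ≡ 24 (mod 191)
79^8 = (79^4)^2 ≡ 24^2 = 576 ≡ 3 (mod 191)
79^16 = (79^8)^2 ≡ 3^2 = 9 ≡ 9 (mod 191)
79^18 = 79^16 · 79^2 ≡ 9 · 129 ≡ 15 (mod 191).

15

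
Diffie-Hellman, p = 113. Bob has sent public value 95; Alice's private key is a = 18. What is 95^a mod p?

Shared key K = 95^18 mod 113.
95^1 ≡ 95 (mod 113)
95^2 = (95^1)^2 ≡ 95^2 = 9025 ≡ 98 (mod 113)
95^4 = (95^2)^2 ≡ 98^2 = 9604 ≡ 112 (mod 113)
95^8 = (95^4)^2 ≡ 112^2 = 12544 ≡ 1 (mod 113)
95^16 = (95^8)^2 ≡ 1^2 = 1 ≡ 1 (mod 113)
95^18 = 95^16 · 95^2 ≡ 1 · 98 ≡ 98 (mod 113).

98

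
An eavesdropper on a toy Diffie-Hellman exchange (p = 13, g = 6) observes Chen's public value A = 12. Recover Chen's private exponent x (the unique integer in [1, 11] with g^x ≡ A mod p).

Try successive powers of 6 modulo 13:
6^1 ≡ 6
6^2 ≡ 10
6^3 ≡ 8
6^4 ≡ 9
6^5 ≡ 2
6^6 ≡ 12
Found: x = 6.

6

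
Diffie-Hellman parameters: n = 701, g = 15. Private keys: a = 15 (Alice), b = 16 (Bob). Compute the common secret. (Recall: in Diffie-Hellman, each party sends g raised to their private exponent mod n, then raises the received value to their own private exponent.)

Bob sends B = g^b mod n = 15^16 mod 701.
15^1 ≡ 15 (mod 701)
15^2 = (15^1)^2 ≡ 15^2 = 225 ≡ 225 (mod 701)
15^4 = (15^2)^2 ≡ 225^2 = 50625 ≡ 153 (mod 701)
15^8 = (15^4)^2 ≡ 153^2 = 23409 ≡ 276 (mod 701)
15^16 = (15^8)^2 ≡ 276^2 = 76176 ≡ 468 (mod 701)
So B = 468. Alice then computes K = B^a mod n = 468^15 mod 701.
468^1 ≡ 468 (mod 701)
468^2 = (468^1)^2 ≡ 468^2 = 219024 ≡ 312 (mod 701)
468^4 = (468^2)^2 ≡ 312^2 = 97344 ≡ 606 (mod 701)
468^8 = (468^4)^2 ≡ 606^2 = 367236 ≡ 613 (mod 701)
468^15 = 468^8 · 468^4 · 468^2 · 468^1 ≡ 613 · 606 · 312 · 468 ≡ 400 (mod 701).

400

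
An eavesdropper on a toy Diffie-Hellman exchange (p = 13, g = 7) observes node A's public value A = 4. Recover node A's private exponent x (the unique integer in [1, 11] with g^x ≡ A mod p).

Try successive powers of 7 modulo 13:
7^1 ≡ 7
7^2 ≡ 10
7^3 ≡ 5
7^4 ≡ 9
7^5 ≡ 11
7^6 ≡ 12
7^7 ≡ 6
7^8 ≡ 3
7^9 ≡ 8
7^10 ≡ 4
Found: x = 10.

10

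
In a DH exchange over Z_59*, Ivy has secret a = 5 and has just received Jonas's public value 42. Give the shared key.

37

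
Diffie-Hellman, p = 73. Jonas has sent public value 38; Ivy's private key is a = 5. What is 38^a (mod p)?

Shared key K = 38^5 mod 73.
38^1 ≡ 38 (mod 73)
38^2 = (38^1)^2 ≡ 38^2 = 1444 ≡ 57 (mod 73)
38^4 = (38^2)^2 ≡ 57^2 = 3249 ≡ 37 (mod 73)
38^5 = 38^4 · 38^1 ≡ 37 · 38 ≡ 19 (mod 73).

19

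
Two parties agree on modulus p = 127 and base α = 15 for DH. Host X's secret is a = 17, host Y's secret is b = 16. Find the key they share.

69

Host X sends A = α^a mod p = 15^17 mod 127.
15^1 ≡ 15 (mod 127)
15^2 = (15^1)^2 ≡ 15^2 = 225 ≡ 98 (mod 127)
15^4 = (15^2)^2 ≡ 98^2 = 9604 ≡ 79 (mod 127)
15^8 = (15^4)^2 ≡ 79^2 = 6241 ≡ 18 (mod 127)
15^16 = (15^8)^2 ≡ 18^2 = 324 ≡ 70 (mod 127)
15^17 = 15^16 · 15^1 ≡ 70 · 15 ≡ 34 (mod 127).
So A = 34. Host Y then computes K = A^b mod p = 34^16 mod 127.
34^1 ≡ 34 (mod 127)
34^2 = (34^1)^2 ≡ 34^2 = 1156 ≡ 13 (mod 127)
34^4 = (34^2)^2 ≡ 13^2 = 169 ≡ 42 (mod 127)
34^8 = (34^4)^2 ≡ 42^2 = 1764 ≡ 113 (mod 127)
34^16 = (34^8)^2 ≡ 113^2 = 12769 ≡ 69 (mod 127)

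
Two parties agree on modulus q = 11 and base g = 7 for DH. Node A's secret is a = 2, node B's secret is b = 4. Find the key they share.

9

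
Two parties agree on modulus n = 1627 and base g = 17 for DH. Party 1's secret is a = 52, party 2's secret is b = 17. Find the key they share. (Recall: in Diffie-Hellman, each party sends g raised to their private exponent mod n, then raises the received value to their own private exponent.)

1228

Party 2 sends B = g^b mod n = 17^17 mod 1627.
17^1 ≡ 17 (mod 1627)
17^2 = (17^1)^2 ≡ 17^2 = 289 ≡ 289 (mod 1627)
17^4 = (17^2)^2 ≡ 289^2 = 83521 ≡ 544 (mod 1627)
17^8 = (17^4)^2 ≡ 544^2 = 295936 ≡ 1449 (mod 1627)
17^16 = (17^8)^2 ≡ 1449^2 = 2099601 ≡ 771 (mod 1627)
17^17 = 17^16 · 17^1 ≡ 771 · 17 ≡ 91 (mod 1627).
So B = 91. Party 1 then computes K = B^a mod n = 91^52 mod 1627.
91^1 ≡ 91 (mod 1627)
91^2 = (91^1)^2 ≡ 91^2 = 8281 ≡ 146 (mod 1627)
91^4 = (91^2)^2 ≡ 146^2 = 21316 ≡ 165 (mod 1627)
91^8 = (91^4)^2 ≡ 165^2 = 27225 ≡ 1193 (mod 1627)
91^16 = (91^8)^2 ≡ 1193^2 = 1423249 ≡ 1251 (mod 1627)
91^32 = (91^16)^2 ≡ 1251^2 = 1565001 ≡ 1454 (mod 1627)
91^52 = 91^32 · 91^16 · 91^4 ≡ 1454 · 1251 · 165 ≡ 1228 (mod 1627).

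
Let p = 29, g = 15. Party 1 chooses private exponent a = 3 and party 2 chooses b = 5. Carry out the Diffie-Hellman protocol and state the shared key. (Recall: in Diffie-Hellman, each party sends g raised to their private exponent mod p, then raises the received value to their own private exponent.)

14

Party 1 sends A = g^a mod p = 15^3 mod 29.
15^1 ≡ 15 (mod 29)
15^2 = (15^1)^2 ≡ 15^2 = 225 ≡ 22 (mod 29)
15^3 = 15^2 · 15^1 ≡ 22 · 15 ≡ 11 (mod 29).
So A = 11. Party 2 then computes K = A^b mod p = 11^5 mod 29.
11^1 ≡ 11 (mod 29)
11^2 = (11^1)^2 ≡ 11^2 = 121 ≡ 5 (mod 29)
11^4 = (11^2)^2 ≡ 5^2 = 25 ≡ 25 (mod 29)
11^5 = 11^4 · 11^1 ≡ 25 · 11 ≡ 14 (mod 29).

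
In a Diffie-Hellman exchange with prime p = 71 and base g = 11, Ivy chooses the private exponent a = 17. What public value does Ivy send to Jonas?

22

Public value = 11^17 mod 71.
11^1 ≡ 11 (mod 71)
11^2 = (11^1)^2 ≡ 11^2 = 121 ≡ 50 (mod 71)
11^4 = (11^2)^2 ≡ 50^2 = 2500 ≡ 15 (mod 71)
11^8 = (11^4)^2 ≡ 15^2 = 225 ≡ 12 (mod 71)
11^16 = (11^8)^2 ≡ 12^2 = 144 ≡ 2 (mod 71)
11^17 = 11^16 · 11^1 ≡ 2 · 11 ≡ 22 (mod 71).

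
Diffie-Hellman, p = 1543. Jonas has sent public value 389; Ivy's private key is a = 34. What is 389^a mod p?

993

Shared key K = 389^34 mod 1543.
389^1 ≡ 389 (mod 1543)
389^2 = (389^1)^2 ≡ 389^2 = 151321 ≡ 107 (mod 1543)
389^4 = (389^2)^2 ≡ 107^2 = 11449 ≡ 648 (mod 1543)
389^8 = (389^4)^2 ≡ 648^2 = 419904 ≡ 208 (mod 1543)
389^16 = (389^8)^2 ≡ 208^2 = 43264 ≡ 60 (mod 1543)
389^32 = (389^16)^2 ≡ 60^2 = 3600 ≡ 514 (mod 1543)
389^34 = 389^32 · 389^2 ≡ 514 · 107 ≡ 993 (mod 1543).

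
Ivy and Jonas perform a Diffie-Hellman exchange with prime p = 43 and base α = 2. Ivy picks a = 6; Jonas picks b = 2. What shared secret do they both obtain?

Jonas sends B = α^b mod p = 2^2 mod 43.
2^1 ≡ 2 (mod 43)
2^2 = (2^1)^2 ≡ 2^2 = 4 ≡ 4 (mod 43)
So B = 4. Ivy then computes K = B^a mod p = 4^6 mod 43.
4^1 ≡ 4 (mod 43)
4^2 = (4^1)^2 ≡ 4^2 = 16 ≡ 16 (mod 43)
4^4 = (4^2)^2 ≡ 16^2 = 256 ≡ 41 (mod 43)
4^6 = 4^4 · 4^2 ≡ 41 · 16 ≡ 11 (mod 43).

11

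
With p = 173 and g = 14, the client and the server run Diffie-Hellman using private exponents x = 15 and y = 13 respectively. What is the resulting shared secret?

The server sends B = g^y mod p = 14^13 mod 173.
14^1 ≡ 14 (mod 173)
14^2 = (14^1)^2 ≡ 14^2 = 196 ≡ 23 (mod 173)
14^4 = (14^2)^2 ≡ 23^2 = 529 ≡ 10 (mod 173)
14^8 = (14^4)^2 ≡ 10^2 = 100 ≡ 100 (mod 173)
14^13 = 14^8 · 14^4 · 14^1 ≡ 100 · 10 · 14 ≡ 160 (mod 173).
So B = 160. The client then computes K = B^x mod p = 160^15 mod 173.
160^1 ≡ 160 (mod 173)
160^2 = (160^1)^2 ≡ 160^2 = 25600 ≡ 169 (mod 173)
160^4 = (160^2)^2 ≡ 169^2 = 28561 ≡ 16 (mod 173)
160^8 = (160^4)^2 ≡ 16^2 = 256 ≡ 83 (mod 173)
160^15 = 160^8 · 160^4 · 160^2 · 160^1 ≡ 83 · 16 · 169 · 160 ≡ 29 (mod 173).

29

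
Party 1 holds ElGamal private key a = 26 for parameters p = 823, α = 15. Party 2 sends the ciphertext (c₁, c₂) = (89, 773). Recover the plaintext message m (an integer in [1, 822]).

Shared mask s = c₁^a mod p = 89^26 mod 823.
89^1 ≡ 89 (mod 823)
89^2 = (89^1)^2 ≡ 89^2 = 7921 ≡ 514 (mod 823)
89^4 = (89^2)^2 ≡ 514^2 = 264196 ≡ 13 (mod 823)
89^8 = (89^4)^2 ≡ 13^2 = 169 ≡ 169 (mod 823)
89^16 = (89^8)^2 ≡ 169^2 = 28561 ≡ 579 (mod 823)
89^26 = 89^16 · 89^8 · 89^2 ≡ 579 · 169 · 514 ≡ 238 (mod 823).
So s = 238; s⁻¹ ≡ 453 (mod 823).
m = c₂ · s⁻¹ mod 823 = 773 · 453 mod 823 = 394.

394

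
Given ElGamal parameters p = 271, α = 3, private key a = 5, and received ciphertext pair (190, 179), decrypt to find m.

42

Shared mask s = c₁^a mod p = 190^5 mod 271.
190^1 ≡ 190 (mod 271)
190^2 = (190^1)^2 ≡ 190^2 = 36100 ≡ 57 (mod 271)
190^4 = (190^2)^2 ≡ 57^2 = 3249 ≡ 268 (mod 271)
190^5 = 190^4 · 190^1 ≡ 268 · 190 ≡ 243 (mod 271).
So s = 243; s⁻¹ ≡ 29 (mod 271).
m = c₂ · s⁻¹ mod 271 = 179 · 29 mod 271 = 42.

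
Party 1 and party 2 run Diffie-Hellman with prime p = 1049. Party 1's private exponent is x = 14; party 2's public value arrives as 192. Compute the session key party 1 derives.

Shared key K = 192^14 mod 1049.
192^1 ≡ 192 (mod 1049)
192^2 = (192^1)^2 ≡ 192^2 = 36864 ≡ 149 (mod 1049)
192^4 = (192^2)^2 ≡ 149^2 = 22201 ≡ 172 (mod 1049)
192^8 = (192^4)^2 ≡ 172^2 = 29584 ≡ 212 (mod 1049)
192^14 = 192^8 · 192^4 · 192^2 ≡ 212 · 172 · 149 ≡ 365 (mod 1049).

365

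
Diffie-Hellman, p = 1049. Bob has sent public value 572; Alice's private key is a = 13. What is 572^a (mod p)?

72

Shared key K = 572^13 mod 1049.
572^1 ≡ 572 (mod 1049)
572^2 = (572^1)^2 ≡ 572^2 = 327184 ≡ 945 (mod 1049)
572^4 = (572^2)^2 ≡ 945^2 = 893025 ≡ 326 (mod 1049)
572^8 = (572^4)^2 ≡ 326^2 = 106276 ≡ 327 (mod 1049)
572^13 = 572^8 · 572^4 · 572^1 ≡ 327 · 326 · 572 ≡ 72 (mod 1049).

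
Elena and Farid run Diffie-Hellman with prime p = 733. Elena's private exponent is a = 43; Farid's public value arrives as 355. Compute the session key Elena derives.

3

Shared key K = 355^43 mod 733.
355^1 ≡ 355 (mod 733)
355^2 = (355^1)^2 ≡ 355^2 = 126025 ≡ 682 (mod 733)
355^4 = (355^2)^2 ≡ 682^2 = 465124 ≡ 402 (mod 733)
355^8 = (355^4)^2 ≡ 402^2 = 161604 ≡ 344 (mod 733)
355^16 = (355^8)^2 ≡ 344^2 = 118336 ≡ 323 (mod 733)
355^32 = (355^16)^2 ≡ 323^2 = 104329 ≡ 243 (mod 733)
355^43 = 355^32 · 355^8 · 355^2 · 355^1 ≡ 243 · 344 · 682 · 355 ≡ 3 (mod 733).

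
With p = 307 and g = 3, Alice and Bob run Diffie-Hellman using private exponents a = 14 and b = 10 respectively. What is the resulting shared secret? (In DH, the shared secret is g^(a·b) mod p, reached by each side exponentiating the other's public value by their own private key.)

Bob sends B = g^b mod p = 3^10 mod 307.
3^1 ≡ 3 (mod 307)
3^2 = (3^1)^2 ≡ 3^2 = 9 ≡ 9 (mod 307)
3^4 = (3^2)^2 ≡ 9^2 = 81 ≡ 81 (mod 307)
3^8 = (3^4)^2 ≡ 81^2 = 6561 ≡ 114 (mod 307)
3^10 = 3^8 · 3^2 ≡ 114 · 9 ≡ 105 (mod 307).
So B = 105. Alice then computes K = B^a mod p = 105^14 mod 307.
105^1 ≡ 105 (mod 307)
105^2 = (105^1)^2 ≡ 105^2 = 11025 ≡ 280 (mod 307)
105^4 = (105^2)^2 ≡ 280^2 = 78400 ≡ 115 (mod 307)
105^8 = (105^4)^2 ≡ 115^2 = 13225 ≡ 24 (mod 307)
105^14 = 105^8 · 105^4 · 105^2 ≡ 24 · 115 · 280 ≡ 81 (mod 307).

81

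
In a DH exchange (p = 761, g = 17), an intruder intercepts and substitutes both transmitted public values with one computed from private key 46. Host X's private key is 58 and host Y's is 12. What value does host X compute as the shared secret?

Host X receives an intruder's public value M = 17^46 mod 761 instead of the honest one.
17^1 ≡ 17 (mod 761)
17^2 = (17^1)^2 ≡ 17^2 = 289 ≡ 289 (mod 761)
17^4 = (17^2)^2 ≡ 289^2 = 83521 ≡ 572 (mod 761)
17^8 = (17^4)^2 ≡ 572^2 = 327184 ≡ 715 (mod 761)
17^16 = (17^8)^2 ≡ 715^2 = 511225 ≡ 594 (mod 761)
17^32 = (17^16)^2 ≡ 594^2 = 352836 ≡ 493 (mod 761)
17^46 = 17^32 · 17^8 · 17^4 · 17^2 ≡ 493 · 715 · 572 · 289 ≡ 118 (mod 761).
So M = 118. Host X computes K = M^58 mod 761.
118^1 ≡ 118 (mod 761)
118^2 = (118^1)^2 ≡ 118^2 = 13924 ≡ 226 (mod 761)
118^4 = (118^2)^2 ≡ 226^2 = 51076 ≡ 89 (mod 761)
118^8 = (118^4)^2 ≡ 89^2 = 7921 ≡ 311 (mod 761)
118^16 = (118^8)^2 ≡ 311^2 = 96721 ≡ 74 (mod 761)
118^32 = (118^16)^2 ≡ 74^2 = 5476 ≡ 149 (mod 761)
118^58 = 118^32 · 118^16 · 118^8 · 118^2 ≡ 149 · 74 · 311 · 226 ≡ 715 (mod 761).

715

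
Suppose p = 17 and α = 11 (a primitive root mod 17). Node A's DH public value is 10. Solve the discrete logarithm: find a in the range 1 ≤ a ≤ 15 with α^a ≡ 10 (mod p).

5

Try successive powers of 11 modulo 17:
11^1 ≡ 11
11^2 ≡ 2
11^3 ≡ 5
11^4 ≡ 4
11^5 ≡ 10
Found: a = 5.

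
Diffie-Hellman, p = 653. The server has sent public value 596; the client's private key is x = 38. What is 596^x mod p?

467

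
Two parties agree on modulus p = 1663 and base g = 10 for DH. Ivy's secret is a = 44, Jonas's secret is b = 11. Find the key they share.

1439

Jonas sends B = g^b mod p = 10^11 mod 1663.
10^1 ≡ 10 (mod 1663)
10^2 = (10^1)^2 ≡ 10^2 = 100 ≡ 100 (mod 1663)
10^4 = (10^2)^2 ≡ 100^2 = 10000 ≡ 22 (mod 1663)
10^8 = (10^4)^2 ≡ 22^2 = 484 ≡ 484 (mod 1663)
10^11 = 10^8 · 10^2 · 10^1 ≡ 484 · 100 · 10 ≡ 67 (mod 1663).
So B = 67. Ivy then computes K = B^a mod p = 67^44 mod 1663.
67^1 ≡ 67 (mod 1663)
67^2 = (67^1)^2 ≡ 67^2 = 4489 ≡ 1163 (mod 1663)
67^4 = (67^2)^2 ≡ 1163^2 = 1352569 ≡ 550 (mod 1663)
67^8 = (67^4)^2 ≡ 550^2 = 302500 ≡ 1497 (mod 1663)
67^16 = (67^8)^2 ≡ 1497^2 = 2241009 ≡ 948 (mod 1663)
67^32 = (67^16)^2 ≡ 948^2 = 898704 ≡ 684 (mod 1663)
67^44 = 67^32 · 67^8 · 67^4 ≡ 684 · 1497 · 550 ≡ 1439 (mod 1663).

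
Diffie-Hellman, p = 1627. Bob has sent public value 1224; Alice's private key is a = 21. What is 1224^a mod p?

440

Shared key K = 1224^21 mod 1627.
1224^1 ≡ 1224 (mod 1627)
1224^2 = (1224^1)^2 ≡ 1224^2 = 1498176 ≡ 1336 (mod 1627)
1224^4 = (1224^2)^2 ≡ 1336^2 = 1784896 ≡ 77 (mod 1627)
1224^8 = (1224^4)^2 ≡ 77^2 = 5929 ≡ 1048 (mod 1627)
1224^16 = (1224^8)^2 ≡ 1048^2 = 1098304 ≡ 79 (mod 1627)
1224^21 = 1224^16 · 1224^4 · 1224^1 ≡ 79 · 77 · 1224 ≡ 440 (mod 1627).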